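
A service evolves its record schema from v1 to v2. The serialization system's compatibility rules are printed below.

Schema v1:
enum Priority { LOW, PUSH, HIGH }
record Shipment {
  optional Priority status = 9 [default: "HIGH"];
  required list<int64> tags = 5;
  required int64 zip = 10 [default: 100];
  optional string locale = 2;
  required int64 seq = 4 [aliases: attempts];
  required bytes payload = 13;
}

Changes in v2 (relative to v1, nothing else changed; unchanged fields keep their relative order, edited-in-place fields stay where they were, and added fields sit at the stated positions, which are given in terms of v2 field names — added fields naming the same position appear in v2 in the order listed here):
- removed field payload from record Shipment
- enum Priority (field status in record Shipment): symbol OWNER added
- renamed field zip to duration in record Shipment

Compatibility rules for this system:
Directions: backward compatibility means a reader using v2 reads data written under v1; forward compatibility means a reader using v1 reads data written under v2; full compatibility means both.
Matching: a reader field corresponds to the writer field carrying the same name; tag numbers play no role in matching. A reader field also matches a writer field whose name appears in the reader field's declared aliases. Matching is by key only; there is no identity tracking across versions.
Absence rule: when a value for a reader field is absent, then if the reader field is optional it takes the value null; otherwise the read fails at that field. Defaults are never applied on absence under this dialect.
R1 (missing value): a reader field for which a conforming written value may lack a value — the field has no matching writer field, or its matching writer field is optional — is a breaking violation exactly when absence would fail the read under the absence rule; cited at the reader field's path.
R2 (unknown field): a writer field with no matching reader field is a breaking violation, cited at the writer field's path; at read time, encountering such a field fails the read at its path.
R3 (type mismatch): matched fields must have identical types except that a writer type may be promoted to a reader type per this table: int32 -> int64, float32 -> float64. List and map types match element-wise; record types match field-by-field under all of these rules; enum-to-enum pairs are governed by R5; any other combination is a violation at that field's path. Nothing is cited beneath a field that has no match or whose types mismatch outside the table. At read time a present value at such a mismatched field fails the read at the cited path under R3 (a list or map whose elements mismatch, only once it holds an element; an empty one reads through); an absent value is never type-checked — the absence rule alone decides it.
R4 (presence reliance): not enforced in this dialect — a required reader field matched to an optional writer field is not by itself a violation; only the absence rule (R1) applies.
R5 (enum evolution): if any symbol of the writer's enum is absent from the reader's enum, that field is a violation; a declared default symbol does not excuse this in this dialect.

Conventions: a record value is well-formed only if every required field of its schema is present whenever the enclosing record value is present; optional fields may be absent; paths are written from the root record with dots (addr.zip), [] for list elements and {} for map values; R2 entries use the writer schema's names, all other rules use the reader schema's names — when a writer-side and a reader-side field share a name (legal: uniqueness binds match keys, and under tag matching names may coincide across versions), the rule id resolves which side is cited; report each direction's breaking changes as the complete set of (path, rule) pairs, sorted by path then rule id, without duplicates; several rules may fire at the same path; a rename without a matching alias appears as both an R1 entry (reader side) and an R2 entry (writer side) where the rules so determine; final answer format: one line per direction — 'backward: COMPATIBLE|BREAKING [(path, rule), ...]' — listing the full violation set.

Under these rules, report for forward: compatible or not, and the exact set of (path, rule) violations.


forward: BREAKING [(duration, R2), (payload, R1), (status, R5), (zip, R1)]

arrows below run writer -> reader for Shipment
forward for Shipment (reader v1, writer v2):
  writer optional, Priority -> Priority: reader status maps from writer status
  writer required, list<int64> -> list<int64>: reader tags maps from writer tags
  zip has no writer counterpart
  writer optional, string -> string: reader locale maps from writer locale
  writer required, int64 -> int64: reader seq maps from writer seq
  payload has no writer counterpart
  duration (writer side), unknown to reader
  violation R2 at duration
  violation R1 at payload
  violation R5 at status
  violation R1 at zip
  => 4 violation(s): forward is BREAKING for Shipment


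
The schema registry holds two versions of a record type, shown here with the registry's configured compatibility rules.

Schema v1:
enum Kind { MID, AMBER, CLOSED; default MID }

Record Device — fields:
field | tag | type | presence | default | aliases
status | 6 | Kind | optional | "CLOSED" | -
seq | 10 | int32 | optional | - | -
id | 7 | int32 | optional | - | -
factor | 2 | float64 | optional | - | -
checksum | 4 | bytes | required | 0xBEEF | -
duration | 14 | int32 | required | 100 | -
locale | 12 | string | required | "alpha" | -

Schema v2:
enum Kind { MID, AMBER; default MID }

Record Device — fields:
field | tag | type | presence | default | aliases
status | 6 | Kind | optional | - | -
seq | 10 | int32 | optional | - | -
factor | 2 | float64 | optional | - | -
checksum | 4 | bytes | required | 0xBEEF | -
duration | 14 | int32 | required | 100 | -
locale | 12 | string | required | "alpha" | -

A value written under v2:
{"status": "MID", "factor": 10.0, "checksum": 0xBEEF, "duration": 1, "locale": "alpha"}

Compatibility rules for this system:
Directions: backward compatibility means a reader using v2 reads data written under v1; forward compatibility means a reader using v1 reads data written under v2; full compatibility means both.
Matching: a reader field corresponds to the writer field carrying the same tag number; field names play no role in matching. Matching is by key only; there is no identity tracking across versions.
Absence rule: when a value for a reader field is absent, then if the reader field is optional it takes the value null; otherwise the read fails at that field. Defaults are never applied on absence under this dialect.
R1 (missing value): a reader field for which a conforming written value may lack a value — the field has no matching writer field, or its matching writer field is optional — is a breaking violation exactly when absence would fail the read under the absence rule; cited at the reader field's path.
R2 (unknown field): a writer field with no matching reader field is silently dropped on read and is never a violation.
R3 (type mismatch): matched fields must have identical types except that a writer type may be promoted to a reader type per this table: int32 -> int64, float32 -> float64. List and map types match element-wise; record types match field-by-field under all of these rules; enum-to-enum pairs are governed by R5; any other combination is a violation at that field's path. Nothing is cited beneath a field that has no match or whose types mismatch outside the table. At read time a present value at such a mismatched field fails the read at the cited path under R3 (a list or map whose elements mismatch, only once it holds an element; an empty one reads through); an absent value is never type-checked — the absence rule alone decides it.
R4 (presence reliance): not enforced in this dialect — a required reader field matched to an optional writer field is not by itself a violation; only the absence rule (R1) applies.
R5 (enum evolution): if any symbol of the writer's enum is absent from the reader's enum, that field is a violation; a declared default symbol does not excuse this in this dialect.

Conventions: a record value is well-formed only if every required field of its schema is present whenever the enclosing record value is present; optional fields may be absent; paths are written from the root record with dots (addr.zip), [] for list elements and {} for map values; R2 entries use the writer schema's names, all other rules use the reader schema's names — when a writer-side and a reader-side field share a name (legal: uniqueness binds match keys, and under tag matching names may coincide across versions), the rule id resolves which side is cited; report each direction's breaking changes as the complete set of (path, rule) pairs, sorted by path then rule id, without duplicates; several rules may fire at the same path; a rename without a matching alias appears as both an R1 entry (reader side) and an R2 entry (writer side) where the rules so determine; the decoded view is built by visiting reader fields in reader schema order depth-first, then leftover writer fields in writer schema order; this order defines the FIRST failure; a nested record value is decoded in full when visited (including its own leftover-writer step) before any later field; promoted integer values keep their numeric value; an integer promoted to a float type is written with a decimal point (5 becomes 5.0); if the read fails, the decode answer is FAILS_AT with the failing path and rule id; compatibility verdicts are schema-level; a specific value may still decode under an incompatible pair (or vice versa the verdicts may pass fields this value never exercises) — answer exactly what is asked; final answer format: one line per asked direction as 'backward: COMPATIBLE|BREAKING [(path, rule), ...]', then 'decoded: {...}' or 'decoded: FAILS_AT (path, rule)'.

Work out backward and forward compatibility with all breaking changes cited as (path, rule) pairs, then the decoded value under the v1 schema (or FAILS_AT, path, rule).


in Device below, arrows point writer -> reader
backward analysis of Device with v2 as reader and v1 as writer:
  status <- status (Kind -> Kind, writer optional)
  seq <- seq (int32 -> int32, writer optional)
  factor <- factor (float64 -> float64, writer optional)
  checksum <- checksum (bytes -> bytes, writer required)
  duration <- duration (int32 -> int32, writer required)
  locale <- locale (string -> string, writer required)
  id (writer side), unknown to reader
  R5 fires at status
  backward on Device therefore BREAKING (1)
forward analysis of Device with v1 as reader and v2 as writer:
  status <- status (Kind -> Kind, writer optional)
  seq <- seq (int32 -> int32, writer optional)
  id: no writer match
  factor <- factor (float64 -> float64, writer optional)
  checksum <- checksum (bytes -> bytes, writer required)
  duration <- duration (int32 -> int32, writer required)
  locale <- locale (string -> string, writer required)
  => forward: COMPATIBLE
decoding the Device value with the v1 reader:
  status := "MID"
  seq := null (not supplied -> null)
  id := null (not supplied -> null)
  factor := 10.0
  checksum := 0xBEEF
  duration := 1
  locale := "alpha"
  => decoded: {"status": "MID", "seq": null, "id": null, "factor": 10.0, "checksum": 0xBEEF, "duration": 1, "locale": "alpha"}

backward: BREAKING [(status, R5)]; forward: COMPATIBLE []; decoded: {"status": "MID", "seq": null, "id": null, "factor": 10.0, "checksum": 0xBEEF, "duration": 1, "locale": "alpha"}


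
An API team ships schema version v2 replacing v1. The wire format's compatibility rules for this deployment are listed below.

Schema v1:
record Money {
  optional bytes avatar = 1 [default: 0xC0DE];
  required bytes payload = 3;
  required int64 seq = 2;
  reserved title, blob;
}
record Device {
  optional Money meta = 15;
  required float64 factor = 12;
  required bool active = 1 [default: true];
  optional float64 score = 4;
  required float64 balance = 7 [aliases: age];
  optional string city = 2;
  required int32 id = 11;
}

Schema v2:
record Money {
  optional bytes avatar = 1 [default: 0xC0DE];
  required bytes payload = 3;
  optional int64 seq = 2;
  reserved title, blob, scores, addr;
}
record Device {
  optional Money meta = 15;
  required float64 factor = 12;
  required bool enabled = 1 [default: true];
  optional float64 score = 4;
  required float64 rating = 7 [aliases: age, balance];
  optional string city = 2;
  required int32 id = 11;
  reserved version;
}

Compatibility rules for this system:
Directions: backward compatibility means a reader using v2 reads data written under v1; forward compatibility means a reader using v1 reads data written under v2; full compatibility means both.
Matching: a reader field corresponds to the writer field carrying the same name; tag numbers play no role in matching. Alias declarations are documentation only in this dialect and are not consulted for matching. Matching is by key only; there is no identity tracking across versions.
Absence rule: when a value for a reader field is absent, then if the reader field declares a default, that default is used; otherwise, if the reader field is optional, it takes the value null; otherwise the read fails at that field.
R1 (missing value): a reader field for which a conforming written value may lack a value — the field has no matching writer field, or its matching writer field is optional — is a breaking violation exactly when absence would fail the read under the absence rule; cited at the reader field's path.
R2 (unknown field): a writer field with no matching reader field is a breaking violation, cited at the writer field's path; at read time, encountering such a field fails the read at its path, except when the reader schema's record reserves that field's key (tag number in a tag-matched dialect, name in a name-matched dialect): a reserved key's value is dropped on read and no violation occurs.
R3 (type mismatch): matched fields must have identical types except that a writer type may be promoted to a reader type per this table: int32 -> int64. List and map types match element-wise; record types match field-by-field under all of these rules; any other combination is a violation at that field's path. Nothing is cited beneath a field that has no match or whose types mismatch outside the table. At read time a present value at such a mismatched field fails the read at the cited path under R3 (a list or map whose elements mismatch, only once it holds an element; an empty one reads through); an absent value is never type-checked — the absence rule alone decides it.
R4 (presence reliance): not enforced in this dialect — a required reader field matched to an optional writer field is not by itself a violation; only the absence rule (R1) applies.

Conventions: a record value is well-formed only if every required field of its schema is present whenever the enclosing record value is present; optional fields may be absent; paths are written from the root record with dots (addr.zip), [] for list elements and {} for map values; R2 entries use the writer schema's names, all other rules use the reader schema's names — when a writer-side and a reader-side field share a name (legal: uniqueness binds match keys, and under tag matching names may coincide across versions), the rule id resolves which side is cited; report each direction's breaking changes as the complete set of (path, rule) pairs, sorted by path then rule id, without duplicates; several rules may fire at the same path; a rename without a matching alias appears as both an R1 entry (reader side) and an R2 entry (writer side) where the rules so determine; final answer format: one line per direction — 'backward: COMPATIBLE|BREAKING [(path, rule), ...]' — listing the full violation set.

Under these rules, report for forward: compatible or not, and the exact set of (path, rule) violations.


forward: BREAKING [(balance, R1), (enabled, R2), (meta.seq, R1), (rating, R2)]

the writer's type comes first in each Device pair
checking forward for Device: reader v1 against writer v2:
  Money -> Money, writer optional: meta aligns to meta
  float64 -> float64, writer required: factor aligns to factor
  active: no writer-side match
  float64 -> float64, writer optional: score aligns to score
  balance: no writer-side match
  string -> string, writer optional: city aligns to city
  int32 -> int32, writer required: id aligns to id
  writer enabled: unknown to reader
  writer rating: unknown to reader
  bytes -> bytes, writer optional: meta.avatar aligns to meta.avatar
  bytes -> bytes, writer required: meta.payload aligns to meta.payload
  int64 -> int64, writer optional: meta.seq aligns to meta.seq
  R1 fires at balance
  R2 fires at enabled
  R1 fires at meta.seq
  R2 fires at rating
  => forward verdict for Device: BREAKING, 4 violation(s)


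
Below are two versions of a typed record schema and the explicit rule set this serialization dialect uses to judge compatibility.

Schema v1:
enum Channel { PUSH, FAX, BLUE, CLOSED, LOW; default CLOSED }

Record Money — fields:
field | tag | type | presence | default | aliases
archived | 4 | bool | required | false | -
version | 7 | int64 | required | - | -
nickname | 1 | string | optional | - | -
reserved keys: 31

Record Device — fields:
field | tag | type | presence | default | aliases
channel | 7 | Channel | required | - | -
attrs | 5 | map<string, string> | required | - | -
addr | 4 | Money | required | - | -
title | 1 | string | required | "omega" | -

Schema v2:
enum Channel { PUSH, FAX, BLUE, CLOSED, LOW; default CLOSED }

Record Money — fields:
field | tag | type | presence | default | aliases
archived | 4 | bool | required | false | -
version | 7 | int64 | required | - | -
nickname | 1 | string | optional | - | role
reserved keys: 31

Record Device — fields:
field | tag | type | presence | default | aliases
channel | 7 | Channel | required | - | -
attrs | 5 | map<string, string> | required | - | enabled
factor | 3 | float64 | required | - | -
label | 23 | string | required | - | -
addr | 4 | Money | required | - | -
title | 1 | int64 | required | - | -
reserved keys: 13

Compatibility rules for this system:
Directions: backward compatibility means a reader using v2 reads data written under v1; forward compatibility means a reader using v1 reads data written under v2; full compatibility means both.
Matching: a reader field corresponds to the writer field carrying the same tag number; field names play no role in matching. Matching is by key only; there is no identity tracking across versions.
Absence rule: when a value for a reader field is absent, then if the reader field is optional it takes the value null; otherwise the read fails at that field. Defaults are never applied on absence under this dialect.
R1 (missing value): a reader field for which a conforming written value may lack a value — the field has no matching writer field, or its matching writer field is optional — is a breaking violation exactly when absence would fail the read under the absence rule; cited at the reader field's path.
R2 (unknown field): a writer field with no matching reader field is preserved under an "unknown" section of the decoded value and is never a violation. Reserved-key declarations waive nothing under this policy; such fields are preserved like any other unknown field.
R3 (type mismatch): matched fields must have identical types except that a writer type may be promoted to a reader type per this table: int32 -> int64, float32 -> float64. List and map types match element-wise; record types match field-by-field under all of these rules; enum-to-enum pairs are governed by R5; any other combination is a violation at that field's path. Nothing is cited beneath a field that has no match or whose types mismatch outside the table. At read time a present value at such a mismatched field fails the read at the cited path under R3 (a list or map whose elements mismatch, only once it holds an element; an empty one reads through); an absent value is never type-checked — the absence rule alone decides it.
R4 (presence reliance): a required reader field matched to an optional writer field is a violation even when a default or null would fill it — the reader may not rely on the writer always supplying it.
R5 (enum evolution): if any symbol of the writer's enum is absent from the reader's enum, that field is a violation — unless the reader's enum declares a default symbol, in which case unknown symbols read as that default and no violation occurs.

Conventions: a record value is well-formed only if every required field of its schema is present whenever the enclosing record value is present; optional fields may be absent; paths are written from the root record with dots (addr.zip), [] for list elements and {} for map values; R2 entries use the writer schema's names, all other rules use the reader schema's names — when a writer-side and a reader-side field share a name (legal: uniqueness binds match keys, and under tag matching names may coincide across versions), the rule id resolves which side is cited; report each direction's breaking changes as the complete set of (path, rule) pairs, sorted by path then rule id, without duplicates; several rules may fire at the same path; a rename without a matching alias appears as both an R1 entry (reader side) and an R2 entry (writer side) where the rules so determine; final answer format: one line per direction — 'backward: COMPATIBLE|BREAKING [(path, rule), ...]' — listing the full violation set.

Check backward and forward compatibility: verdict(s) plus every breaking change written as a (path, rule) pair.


the writer's type comes first in each Device pair
checking backward for Device: reader v2 against writer v1:
  channel: Channel -> Channel, writer required; from channel
  attrs: map<string, string> -> map<string, string>, writer required; from attrs
  no writer field matches reader factor
  no writer field matches reader label
  addr: Money -> Money, writer required; from addr
  title: string -> int64, writer required; from title
  addr.archived: bool -> bool, writer required; from addr.archived
  addr.version: int64 -> int64, writer required; from addr.version
  addr.nickname: string -> string, writer optional; from addr.nickname
  R1 fires at factor
  R1 fires at label
  R3 fires at title
  => backward: BREAKING (3)
checking forward for Device: reader v1 against writer v2:
  channel: Channel -> Channel, writer required; from channel
  attrs: map<string, string> -> map<string, string>, writer required; from attrs
  addr: Money -> Money, writer required; from addr
  title: int64 -> string, writer required; from title
  factor (writer side), unknown to reader
  label (writer side), unknown to reader
  addr.archived: bool -> bool, writer required; from addr.archived
  addr.version: int64 -> int64, writer required; from addr.version
  addr.nickname: string -> string, writer optional; from addr.nickname
  R3 fires at title
  => forward: BREAKING (1)

backward: BREAKING [(factor, R1), (label, R1), (title, R3)]; forward: BREAKING [(title, R3)]


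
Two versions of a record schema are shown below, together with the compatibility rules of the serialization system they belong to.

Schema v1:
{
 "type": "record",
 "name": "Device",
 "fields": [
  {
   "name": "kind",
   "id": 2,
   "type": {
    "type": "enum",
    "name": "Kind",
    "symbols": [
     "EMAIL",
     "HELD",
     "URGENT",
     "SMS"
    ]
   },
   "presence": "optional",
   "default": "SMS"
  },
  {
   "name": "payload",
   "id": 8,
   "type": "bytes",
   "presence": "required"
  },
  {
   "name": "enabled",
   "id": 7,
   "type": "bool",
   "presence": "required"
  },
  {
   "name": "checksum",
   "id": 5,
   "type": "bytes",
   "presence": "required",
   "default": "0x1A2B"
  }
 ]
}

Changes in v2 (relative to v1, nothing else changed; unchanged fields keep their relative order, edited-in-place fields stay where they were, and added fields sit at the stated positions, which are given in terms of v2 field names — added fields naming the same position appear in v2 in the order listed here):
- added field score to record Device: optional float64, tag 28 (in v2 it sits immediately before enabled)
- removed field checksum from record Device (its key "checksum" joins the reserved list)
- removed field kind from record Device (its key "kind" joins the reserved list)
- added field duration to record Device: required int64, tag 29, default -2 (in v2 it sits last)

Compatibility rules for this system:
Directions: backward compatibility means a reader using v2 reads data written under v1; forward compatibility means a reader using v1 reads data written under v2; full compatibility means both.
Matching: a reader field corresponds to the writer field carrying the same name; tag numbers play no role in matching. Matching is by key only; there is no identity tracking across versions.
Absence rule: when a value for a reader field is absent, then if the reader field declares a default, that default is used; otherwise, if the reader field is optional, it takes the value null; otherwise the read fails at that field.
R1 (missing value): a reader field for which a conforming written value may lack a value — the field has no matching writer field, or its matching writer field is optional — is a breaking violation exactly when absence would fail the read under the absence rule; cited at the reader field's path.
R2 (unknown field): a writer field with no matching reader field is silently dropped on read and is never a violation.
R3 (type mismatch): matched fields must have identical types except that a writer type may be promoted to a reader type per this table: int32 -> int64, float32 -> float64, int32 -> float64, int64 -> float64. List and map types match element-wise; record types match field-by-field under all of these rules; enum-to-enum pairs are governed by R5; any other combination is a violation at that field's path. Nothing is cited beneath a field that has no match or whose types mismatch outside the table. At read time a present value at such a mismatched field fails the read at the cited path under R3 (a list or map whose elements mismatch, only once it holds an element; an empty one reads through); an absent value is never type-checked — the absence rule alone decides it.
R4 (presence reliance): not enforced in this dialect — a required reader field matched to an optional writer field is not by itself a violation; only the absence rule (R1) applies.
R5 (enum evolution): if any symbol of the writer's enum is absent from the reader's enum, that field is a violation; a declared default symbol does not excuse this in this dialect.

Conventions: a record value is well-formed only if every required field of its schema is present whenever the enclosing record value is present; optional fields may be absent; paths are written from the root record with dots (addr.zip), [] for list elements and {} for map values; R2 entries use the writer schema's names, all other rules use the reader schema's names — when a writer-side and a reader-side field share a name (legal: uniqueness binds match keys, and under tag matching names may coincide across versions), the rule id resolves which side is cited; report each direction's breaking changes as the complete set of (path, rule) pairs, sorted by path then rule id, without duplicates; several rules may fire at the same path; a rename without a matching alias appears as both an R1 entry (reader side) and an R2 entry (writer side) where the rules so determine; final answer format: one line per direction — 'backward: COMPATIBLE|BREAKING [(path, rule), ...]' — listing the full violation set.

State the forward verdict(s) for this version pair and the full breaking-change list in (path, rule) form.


forward: COMPATIBLE []

each type pair in Device: writer, then reader
forward analysis of Device with v1 as reader and v2 as writer:
  kind: no writer match
  writer required, bytes -> bytes: reader payload maps from writer payload
  writer required, bool -> bool: reader enabled maps from writer enabled
  checksum: no writer match
  score (writer side), unknown to reader
  duration (writer side), unknown to reader
  => forward verdict for Device: COMPATIBLE, no violations
ruling out the remaining Device differences:
  added field score to record Device: optional float64, tag 28 (in v2 it sits immediately before enabled) -> fires no rule on Device, leaving the asked answer as it is
  removed field checksum from record Device (its key "checksum" joins the reserved list) -> fires no rule on Device, leaving the asked answer as it is
  removed field kind from record Device (its key "kind" joins the reserved list) -> fires no rule on Device, leaving the asked answer as it is
  added field duration to record Device: required int64, tag 29, default -2 (in v2 it sits last) -> fires no rule on Device, leaving the asked answer as it is


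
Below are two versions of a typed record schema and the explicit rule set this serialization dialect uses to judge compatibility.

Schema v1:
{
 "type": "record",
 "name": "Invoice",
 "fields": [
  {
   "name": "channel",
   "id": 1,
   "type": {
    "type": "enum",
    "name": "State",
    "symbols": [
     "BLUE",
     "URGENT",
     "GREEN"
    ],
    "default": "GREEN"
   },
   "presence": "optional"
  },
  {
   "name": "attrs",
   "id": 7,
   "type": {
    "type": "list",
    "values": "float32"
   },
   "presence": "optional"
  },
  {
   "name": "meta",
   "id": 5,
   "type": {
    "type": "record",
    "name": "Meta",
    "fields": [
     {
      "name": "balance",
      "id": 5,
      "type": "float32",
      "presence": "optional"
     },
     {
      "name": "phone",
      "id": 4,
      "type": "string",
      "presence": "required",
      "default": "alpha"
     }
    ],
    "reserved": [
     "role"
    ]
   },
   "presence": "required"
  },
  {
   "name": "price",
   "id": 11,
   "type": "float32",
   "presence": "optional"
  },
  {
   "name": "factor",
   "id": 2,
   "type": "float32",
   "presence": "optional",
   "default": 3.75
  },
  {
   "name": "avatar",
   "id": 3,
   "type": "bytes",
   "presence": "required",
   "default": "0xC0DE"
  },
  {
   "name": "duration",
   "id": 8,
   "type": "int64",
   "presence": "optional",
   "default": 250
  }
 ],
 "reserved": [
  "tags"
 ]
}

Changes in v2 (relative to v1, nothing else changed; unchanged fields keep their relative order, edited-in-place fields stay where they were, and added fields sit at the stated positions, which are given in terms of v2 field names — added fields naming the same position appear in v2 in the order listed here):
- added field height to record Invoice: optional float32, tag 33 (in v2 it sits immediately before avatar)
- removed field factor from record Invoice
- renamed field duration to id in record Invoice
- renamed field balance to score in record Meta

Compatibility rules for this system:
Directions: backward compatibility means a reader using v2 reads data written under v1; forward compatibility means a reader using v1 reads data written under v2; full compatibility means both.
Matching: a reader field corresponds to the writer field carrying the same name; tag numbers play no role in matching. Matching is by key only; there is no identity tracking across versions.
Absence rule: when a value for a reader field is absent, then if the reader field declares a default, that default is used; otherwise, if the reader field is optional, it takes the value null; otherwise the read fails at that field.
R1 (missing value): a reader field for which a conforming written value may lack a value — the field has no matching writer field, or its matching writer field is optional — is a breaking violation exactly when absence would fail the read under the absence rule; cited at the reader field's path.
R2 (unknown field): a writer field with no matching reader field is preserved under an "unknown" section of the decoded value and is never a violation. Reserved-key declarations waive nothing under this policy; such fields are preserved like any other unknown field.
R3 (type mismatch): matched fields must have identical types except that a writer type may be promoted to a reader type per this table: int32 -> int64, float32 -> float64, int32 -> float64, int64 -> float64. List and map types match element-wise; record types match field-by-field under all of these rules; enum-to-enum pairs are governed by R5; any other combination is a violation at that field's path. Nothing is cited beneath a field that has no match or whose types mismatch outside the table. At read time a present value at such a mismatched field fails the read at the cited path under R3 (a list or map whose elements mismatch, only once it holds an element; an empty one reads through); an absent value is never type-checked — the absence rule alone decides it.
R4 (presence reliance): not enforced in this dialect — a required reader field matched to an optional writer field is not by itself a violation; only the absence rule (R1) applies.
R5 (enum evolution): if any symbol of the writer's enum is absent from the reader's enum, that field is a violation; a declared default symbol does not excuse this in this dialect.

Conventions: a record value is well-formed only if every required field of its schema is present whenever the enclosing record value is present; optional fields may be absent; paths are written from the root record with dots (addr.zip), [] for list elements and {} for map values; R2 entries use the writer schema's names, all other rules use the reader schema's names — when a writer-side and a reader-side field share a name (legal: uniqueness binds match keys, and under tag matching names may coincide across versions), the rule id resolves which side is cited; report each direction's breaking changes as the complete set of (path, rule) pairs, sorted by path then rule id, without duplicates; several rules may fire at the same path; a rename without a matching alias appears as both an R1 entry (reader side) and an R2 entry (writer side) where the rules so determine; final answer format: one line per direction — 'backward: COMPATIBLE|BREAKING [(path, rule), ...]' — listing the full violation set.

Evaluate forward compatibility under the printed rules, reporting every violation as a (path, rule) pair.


forward: COMPATIBLE []

in Invoice below, arrows point writer -> reader
forward for Invoice (reader v1, writer v2):
  channel: State -> State, writer optional; from channel
  attrs: list<float32> -> list<float32>, writer optional; from attrs
  meta: Meta -> Meta, writer required; from meta
  price: float32 -> float32, writer optional; from price
  factor: no writer-side match
  avatar: bytes -> bytes, writer required; from avatar
  duration: no writer-side match
  writer field height has no reader counterpart
  writer field id has no reader counterpart
  meta.balance: no writer-side match
  meta.phone: string -> string, writer required; from meta.phone
  writer field meta.score has no reader counterpart
  => no violations; forward on Invoice: COMPATIBLE
ruling out the remaining Invoice differences:
  added field height to record Invoice: optional float32, tag 33 (in v2 it sits immediately before avatar) -> fires no rule on Invoice, leaving the asked answer as it is
  removed field factor from record Invoice -> fires no rule on Invoice, leaving the asked answer as it is
  renamed field duration to id in record Invoice -> fires no rule on Invoice, leaving the asked answer as it is
  renamed field balance to score in record Meta -> fires no rule on Invoice, leaving the asked answer as it is


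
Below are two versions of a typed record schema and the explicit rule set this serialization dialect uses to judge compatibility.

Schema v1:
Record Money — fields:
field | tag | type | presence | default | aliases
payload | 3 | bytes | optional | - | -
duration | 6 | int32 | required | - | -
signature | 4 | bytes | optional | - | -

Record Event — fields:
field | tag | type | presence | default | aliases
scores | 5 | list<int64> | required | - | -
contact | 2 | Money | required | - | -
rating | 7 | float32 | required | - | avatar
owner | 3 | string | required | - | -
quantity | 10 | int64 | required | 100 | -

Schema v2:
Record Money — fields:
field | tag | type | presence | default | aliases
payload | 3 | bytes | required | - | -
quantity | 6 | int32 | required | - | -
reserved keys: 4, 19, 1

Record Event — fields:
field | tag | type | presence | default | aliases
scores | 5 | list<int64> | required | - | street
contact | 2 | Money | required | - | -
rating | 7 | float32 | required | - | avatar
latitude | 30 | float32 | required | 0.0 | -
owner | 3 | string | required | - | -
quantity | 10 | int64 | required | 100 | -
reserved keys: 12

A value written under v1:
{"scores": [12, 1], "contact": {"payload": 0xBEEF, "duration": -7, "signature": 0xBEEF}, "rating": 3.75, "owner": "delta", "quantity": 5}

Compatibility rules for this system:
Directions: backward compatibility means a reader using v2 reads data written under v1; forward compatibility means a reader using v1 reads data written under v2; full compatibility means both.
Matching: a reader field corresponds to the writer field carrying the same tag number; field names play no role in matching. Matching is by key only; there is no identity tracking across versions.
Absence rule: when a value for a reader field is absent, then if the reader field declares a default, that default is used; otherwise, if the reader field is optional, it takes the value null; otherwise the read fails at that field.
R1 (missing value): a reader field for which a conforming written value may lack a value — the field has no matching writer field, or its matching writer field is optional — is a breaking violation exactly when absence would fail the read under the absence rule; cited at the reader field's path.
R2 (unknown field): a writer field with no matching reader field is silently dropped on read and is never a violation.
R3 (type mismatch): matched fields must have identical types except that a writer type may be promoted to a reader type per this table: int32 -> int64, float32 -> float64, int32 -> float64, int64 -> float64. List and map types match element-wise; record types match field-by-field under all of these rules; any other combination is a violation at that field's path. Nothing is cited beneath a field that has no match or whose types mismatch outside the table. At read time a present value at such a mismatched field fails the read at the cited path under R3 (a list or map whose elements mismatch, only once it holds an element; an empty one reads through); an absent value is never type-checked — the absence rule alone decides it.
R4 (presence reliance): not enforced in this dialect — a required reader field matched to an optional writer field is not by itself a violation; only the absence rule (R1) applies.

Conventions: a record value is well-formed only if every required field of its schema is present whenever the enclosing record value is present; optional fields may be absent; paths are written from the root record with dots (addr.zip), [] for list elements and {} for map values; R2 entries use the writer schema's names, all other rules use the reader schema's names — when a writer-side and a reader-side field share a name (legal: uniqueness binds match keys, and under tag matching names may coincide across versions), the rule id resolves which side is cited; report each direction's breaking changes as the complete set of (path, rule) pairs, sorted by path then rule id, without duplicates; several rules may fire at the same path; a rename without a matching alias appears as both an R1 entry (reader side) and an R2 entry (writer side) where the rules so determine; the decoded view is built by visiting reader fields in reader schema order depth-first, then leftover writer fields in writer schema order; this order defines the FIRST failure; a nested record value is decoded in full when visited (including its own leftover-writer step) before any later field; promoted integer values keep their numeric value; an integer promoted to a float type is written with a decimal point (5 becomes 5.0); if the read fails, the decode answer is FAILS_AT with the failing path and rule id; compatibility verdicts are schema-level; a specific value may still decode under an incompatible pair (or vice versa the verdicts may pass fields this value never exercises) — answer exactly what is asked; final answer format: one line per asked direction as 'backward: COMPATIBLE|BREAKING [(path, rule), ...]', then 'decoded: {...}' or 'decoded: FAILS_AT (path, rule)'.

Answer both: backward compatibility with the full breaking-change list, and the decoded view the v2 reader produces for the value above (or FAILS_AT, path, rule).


backward: BREAKING [(contact.payload, R1)]; decoded: {"scores": [12, 1], "contact": {"payload": 0xBEEF, "quantity": -7}, "rating": 3.75, "latitude": 0.0, "owner": "delta", "quantity": 5}

arrows below run writer -> reader for Event
checking backward for Event: reader v2 against writer v1:
  list<int64> -> list<int64>, writer required: scores aligns to scores
  Money -> Money, writer required: contact aligns to contact
  float32 -> float32, writer required: rating aligns to rating
  no writer field matches reader latitude
  string -> string, writer required: owner aligns to owner
  int64 -> int64, writer required: quantity aligns to quantity
  bytes -> bytes, writer optional: contact.payload aligns to contact.payload
  int32 -> int32, writer required: contact.quantity aligns to contact.duration
  leftover writer field: contact.signature
  rule R1 violated at contact.payload
  => 1 violation(s): backward is BREAKING for Event
migrating the Event value to v2:
  scores := [12, 1]
  contact.payload := 0xBEEF
  contact.quantity := -7 (from writer duration)
  writer contact.signature: unknown -> dropped
  rating := 3.75
  latitude := 0.0 (absent -> default)
  owner := "delta"
  quantity := 5
  => decoded: {"scores": [12, 1], "contact": {"payload": 0xBEEF, "quantity": -7}, "rating": 3.75, "latitude": 0.0, "owner": "delta", "quantity": 5}
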